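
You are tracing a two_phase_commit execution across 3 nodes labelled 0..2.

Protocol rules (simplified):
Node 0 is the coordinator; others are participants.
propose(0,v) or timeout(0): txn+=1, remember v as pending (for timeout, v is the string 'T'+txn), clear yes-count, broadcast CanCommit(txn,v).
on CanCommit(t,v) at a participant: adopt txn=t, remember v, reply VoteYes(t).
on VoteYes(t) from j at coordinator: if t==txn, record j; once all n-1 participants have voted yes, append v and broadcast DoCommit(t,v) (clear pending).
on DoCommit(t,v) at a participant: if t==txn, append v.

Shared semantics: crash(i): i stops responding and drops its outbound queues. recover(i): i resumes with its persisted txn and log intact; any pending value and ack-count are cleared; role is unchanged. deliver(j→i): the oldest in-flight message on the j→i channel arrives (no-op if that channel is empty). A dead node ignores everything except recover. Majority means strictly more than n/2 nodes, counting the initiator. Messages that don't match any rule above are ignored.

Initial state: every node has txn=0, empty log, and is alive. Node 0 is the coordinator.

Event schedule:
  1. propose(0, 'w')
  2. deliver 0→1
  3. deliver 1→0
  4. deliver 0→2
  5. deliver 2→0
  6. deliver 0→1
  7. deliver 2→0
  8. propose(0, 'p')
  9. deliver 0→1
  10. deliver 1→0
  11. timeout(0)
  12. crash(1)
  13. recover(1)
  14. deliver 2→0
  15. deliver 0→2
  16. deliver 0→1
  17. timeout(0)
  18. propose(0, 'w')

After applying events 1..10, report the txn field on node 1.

1. propose(0,'w'):  <0:coor t1 ->
2. deliver 0→1:  <1:part t1 ->
3. deliver 1→0:  nop
4. deliver 0→2:  <2:part t1 ->
5. deliver 2→0:  <0:coor t1 w>
6. deliver 0→1:  <1:part t1 w>
7. deliver 2→0:  nop
8. propose(0,'p'):  <0:coor t2 w>
9. deliver 0→1:  <1:part t2 w>
10. deliver 1→0:  nop

2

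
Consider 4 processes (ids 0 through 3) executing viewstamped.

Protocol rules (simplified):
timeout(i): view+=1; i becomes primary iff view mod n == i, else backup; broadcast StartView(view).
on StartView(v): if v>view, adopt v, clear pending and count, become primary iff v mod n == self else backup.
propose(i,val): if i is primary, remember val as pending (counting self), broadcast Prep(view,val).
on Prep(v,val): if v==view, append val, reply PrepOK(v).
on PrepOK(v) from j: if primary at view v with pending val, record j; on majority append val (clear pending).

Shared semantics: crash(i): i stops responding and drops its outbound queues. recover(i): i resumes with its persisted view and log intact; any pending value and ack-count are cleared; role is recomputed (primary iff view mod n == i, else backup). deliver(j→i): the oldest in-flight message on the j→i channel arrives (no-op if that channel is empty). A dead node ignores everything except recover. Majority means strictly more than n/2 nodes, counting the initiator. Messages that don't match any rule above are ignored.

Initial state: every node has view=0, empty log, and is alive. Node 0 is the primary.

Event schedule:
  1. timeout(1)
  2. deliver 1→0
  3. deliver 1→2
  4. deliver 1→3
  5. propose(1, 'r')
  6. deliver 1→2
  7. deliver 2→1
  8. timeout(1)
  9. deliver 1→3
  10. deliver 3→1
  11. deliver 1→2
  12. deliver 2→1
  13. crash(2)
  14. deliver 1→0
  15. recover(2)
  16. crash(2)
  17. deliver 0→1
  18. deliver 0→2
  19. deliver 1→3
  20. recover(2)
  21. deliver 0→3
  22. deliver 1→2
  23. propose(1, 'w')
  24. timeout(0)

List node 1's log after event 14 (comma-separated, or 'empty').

e1 timeout(1): 1[prim,v=1,-]
e2 deliver 1→0: 0[back,v=1,-]
e3 deliver 1→2: 2[back,v=1,-]
e4 deliver 1→3: 3[back,v=1,-]
e5 propose(1,'r'): ·
e6 deliver 1→2: 2[back,v=1,r]
e7 deliver 2→1: ·
e8 timeout(1): 1[back,v=2,-]
e9 deliver 1→3: 3[back,v=1,r]
e10 deliver 3→1: ·
e11 deliver 1→2: 2[prim,v=2,r]
e12 deliver 2→1: ·
e13 crash(2): 2[✗prim,v=2,r]
e14 deliver 1→0: 0[back,v=1,r]

empty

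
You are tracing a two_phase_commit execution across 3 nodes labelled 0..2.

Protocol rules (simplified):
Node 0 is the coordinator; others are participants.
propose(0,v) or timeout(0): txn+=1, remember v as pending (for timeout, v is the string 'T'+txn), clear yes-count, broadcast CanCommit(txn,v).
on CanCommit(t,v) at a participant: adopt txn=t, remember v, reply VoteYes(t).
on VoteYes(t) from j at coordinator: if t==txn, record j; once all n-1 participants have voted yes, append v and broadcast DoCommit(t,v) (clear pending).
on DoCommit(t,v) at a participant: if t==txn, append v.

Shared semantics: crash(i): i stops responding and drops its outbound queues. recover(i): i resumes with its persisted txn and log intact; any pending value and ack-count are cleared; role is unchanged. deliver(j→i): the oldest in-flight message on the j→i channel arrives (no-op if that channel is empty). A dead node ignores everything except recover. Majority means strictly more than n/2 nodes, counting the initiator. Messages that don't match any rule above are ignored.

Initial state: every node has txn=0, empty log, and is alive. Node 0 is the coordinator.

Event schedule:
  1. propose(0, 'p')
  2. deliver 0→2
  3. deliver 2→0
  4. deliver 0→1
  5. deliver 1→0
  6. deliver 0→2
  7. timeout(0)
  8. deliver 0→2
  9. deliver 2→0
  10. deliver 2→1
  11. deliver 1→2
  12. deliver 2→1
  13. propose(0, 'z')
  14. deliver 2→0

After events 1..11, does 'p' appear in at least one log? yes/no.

yes

after 1 — propose(0,'p'): n0:coor/t1/[-]
after 2 — deliver 0→2: n2:part/t1/[-]
after 3 — deliver 2→0: ·
after 4 — deliver 0→1: n1:part/t1/[-]
after 5 — deliver 1→0: n0:coor/t1/[p]
after 6 — deliver 0→2: n2:part/t1/[p]
after 7 — timeout(0): n0:coor/t2/[p]
after 8 — deliver 0→2: n2:part/t2/[p]
after 9 — deliver 2→0: ·
after 10 — deliver 2→1: ·
after 11 — deliver 1→2: ·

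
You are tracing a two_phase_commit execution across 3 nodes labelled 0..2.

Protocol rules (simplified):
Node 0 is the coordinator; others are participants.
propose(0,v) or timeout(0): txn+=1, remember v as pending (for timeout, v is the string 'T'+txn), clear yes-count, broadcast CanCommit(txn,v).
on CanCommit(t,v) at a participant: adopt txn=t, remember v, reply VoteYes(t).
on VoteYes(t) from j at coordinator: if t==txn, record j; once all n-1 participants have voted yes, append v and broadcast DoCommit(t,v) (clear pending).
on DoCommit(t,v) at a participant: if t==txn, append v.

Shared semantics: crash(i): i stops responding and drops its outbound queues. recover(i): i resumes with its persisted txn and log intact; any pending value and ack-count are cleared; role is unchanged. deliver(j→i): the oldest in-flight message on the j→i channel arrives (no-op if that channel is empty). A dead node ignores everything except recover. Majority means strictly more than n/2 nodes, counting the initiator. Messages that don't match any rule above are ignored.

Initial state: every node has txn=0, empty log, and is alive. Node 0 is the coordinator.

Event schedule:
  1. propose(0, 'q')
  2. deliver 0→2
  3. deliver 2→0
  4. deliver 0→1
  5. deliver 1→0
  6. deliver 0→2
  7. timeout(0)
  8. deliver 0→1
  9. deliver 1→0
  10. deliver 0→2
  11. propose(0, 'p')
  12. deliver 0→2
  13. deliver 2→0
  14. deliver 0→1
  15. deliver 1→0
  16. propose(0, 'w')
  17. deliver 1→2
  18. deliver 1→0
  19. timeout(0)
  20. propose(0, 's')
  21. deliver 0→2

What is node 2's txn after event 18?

step 1 propose(0,'q'): 0={coor,t=1,log=-}
step 2 deliver 0→2: 2={part,t=1,log=-}
step 3 deliver 2→0: —
step 4 deliver 0→1: 1={part,t=1,log=-}
step 5 deliver 1→0: 0={coor,t=1,log=q}
step 6 deliver 0→2: 2={part,t=1,log=q}
step 7 timeout(0): 0={coor,t=2,log=q}
step 8 deliver 0→1: 1={part,t=1,log=q}
step 9 deliver 1→0: —
step 10 deliver 0→2: 2={part,t=2,log=q}
step 11 propose(0,'p'): 0={coor,t=3,log=q}
step 12 deliver 0→2: 2={part,t=3,log=q}
step 13 deliver 2→0: —
step 14 deliver 0→1: 1={part,t=2,log=q}
step 15 deliver 1→0: —
step 16 propose(0,'w'): 0={coor,t=4,log=q}
step 17 deliver 1→2: —
step 18 deliver 1→0: —

3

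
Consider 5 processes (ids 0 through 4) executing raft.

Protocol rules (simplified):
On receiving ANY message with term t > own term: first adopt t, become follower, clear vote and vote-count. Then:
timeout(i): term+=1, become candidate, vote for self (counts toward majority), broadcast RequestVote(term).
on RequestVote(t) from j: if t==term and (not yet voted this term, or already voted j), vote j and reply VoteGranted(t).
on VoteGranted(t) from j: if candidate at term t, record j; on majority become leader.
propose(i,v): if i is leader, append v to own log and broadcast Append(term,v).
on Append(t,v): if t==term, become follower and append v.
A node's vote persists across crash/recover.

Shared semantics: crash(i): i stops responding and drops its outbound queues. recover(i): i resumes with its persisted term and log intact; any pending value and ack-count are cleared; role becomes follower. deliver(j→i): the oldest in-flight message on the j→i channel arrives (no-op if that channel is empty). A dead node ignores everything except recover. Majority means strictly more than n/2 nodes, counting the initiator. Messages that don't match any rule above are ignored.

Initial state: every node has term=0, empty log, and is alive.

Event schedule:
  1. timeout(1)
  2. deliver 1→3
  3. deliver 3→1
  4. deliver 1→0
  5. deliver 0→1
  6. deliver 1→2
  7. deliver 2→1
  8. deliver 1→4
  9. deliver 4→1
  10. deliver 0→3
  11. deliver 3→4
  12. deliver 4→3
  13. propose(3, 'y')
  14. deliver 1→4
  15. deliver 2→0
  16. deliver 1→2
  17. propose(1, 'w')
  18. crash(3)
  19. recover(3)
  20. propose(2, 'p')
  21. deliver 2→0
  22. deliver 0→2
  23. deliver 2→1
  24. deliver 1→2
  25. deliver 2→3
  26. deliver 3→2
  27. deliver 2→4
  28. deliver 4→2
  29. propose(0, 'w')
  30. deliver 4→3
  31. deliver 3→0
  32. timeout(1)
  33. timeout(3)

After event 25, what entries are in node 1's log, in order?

w

after 1 — timeout(1): n1:cand/t1/[-]
after 2 — deliver 1→3: n3:foll/t1/[-]
after 3 — deliver 3→1: ·
after 4 — deliver 1→0: n0:foll/t1/[-]
after 5 — deliver 0→1: n1:lead/t1/[-]
after 6 — deliver 1→2: n2:foll/t1/[-]
after 7 — deliver 2→1: ·
after 8 — deliver 1→4: n4:foll/t1/[-]
after 9 — deliver 4→1: ·
after 10 — deliver 0→3: ·
after 11 — deliver 3→4: ·
after 12 — deliver 4→3: ·
after 13 — propose(3,'y'): ·
after 14 — deliver 1→4: ·
after 15 — deliver 2→0: ·
after 16 — deliver 1→2: ·
after 17 — propose(1,'w'): n1:lead/t1/[w]
after 18 — crash(3): n3:✗foll/t1/[-]
after 19 — recover(3): n3:foll/t1/[-]
after 20 — propose(2,'p'): ·
after 21 — deliver 2→0: ·
after 22 — deliver 0→2: ·
after 23 — deliver 2→1: ·
after 24 — deliver 1→2: n2:foll/t1/[w]
after 25 — deliver 2→3: ·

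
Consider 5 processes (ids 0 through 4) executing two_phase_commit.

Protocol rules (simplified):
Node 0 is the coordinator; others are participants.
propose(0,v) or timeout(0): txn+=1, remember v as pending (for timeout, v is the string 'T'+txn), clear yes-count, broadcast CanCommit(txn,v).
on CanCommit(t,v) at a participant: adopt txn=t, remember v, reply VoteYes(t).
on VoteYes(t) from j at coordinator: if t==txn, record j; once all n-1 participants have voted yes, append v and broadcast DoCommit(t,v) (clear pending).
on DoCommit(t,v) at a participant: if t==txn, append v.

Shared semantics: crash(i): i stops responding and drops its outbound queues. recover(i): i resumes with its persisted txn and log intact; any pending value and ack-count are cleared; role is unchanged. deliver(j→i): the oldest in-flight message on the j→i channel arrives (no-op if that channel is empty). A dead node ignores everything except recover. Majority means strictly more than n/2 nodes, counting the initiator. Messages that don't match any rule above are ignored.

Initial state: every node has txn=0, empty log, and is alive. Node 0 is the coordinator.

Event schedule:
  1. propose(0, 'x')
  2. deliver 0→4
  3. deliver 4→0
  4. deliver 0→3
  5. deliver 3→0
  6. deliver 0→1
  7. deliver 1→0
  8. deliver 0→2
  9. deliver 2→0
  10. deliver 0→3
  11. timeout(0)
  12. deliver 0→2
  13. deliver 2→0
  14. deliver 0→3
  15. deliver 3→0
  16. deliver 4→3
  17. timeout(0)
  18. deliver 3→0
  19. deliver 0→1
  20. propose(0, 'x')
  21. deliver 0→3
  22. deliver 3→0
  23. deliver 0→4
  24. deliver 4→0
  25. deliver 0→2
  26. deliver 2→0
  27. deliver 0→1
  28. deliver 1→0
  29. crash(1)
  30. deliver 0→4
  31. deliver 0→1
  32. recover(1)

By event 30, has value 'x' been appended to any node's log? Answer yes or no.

[1] propose(0,'x') → N0(coor t1 [-])
[2] deliver 0→4 → N4(part t1 [-])
[3] deliver 4→0 → ∅
[4] deliver 0→3 → N3(part t1 [-])
[5] deliver 3→0 → ∅
[6] deliver 0→1 → N1(part t1 [-])
[7] deliver 1→0 → ∅
[8] deliver 0→2 → N2(part t1 [-])
[9] deliver 2→0 → N0(coor t1 [x])
[10] deliver 0→3 → N3(part t1 [x])
[11] timeout(0) → N0(coor t2 [x])
[12] deliver 0→2 → N2(part t1 [x])
[13] deliver 2→0 → ∅
[14] deliver 0→3 → N3(part t2 [x])
[15] deliver 3→0 → ∅
[16] deliver 4→3 → ∅
[17] timeout(0) → N0(coor t3 [x])
[18] deliver 3→0 → ∅
[19] deliver 0→1 → N1(part t1 [x])
[20] propose(0,'x') → N0(coor t4 [x])
[21] deliver 0→3 → N3(part t3 [x])
[22] deliver 3→0 → ∅
[23] deliver 0→4 → N4(part t1 [x])
[24] deliver 4→0 → ∅
[25] deliver 0→2 → N2(part t2 [x])
[26] deliver 2→0 → ∅
[27] deliver 0→1 → N1(part t2 [x])
[28] deliver 1→0 → ∅
[29] crash(1) → N1(✗part t2 [x])
[30] deliver 0→4 → N4(part t2 [x])

yes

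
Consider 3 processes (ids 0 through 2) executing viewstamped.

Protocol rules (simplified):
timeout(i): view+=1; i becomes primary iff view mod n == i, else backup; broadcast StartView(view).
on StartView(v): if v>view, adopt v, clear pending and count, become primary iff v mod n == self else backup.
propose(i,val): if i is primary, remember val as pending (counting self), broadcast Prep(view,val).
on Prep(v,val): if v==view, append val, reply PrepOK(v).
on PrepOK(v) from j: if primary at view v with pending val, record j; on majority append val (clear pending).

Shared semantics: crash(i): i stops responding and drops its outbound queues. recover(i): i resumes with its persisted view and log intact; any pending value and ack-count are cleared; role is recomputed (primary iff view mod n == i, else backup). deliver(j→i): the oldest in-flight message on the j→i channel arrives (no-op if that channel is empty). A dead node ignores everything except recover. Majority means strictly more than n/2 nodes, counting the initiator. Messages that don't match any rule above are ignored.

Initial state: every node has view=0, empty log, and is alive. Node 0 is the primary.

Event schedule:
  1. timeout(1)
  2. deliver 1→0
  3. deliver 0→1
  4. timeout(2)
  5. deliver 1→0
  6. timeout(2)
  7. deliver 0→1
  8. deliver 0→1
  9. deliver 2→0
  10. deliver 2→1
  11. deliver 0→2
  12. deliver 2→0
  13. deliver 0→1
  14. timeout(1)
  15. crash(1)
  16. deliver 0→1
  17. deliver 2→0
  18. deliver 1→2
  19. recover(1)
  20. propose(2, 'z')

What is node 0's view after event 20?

[1] timeout(1) → N1(prim v1 [-])
[2] deliver 1→0 → N0(back v1 [-])
[3] deliver 0→1 → ∅
[4] timeout(2) → N2(back v1 [-])
[5] deliver 1→0 → ∅
[6] timeout(2) → N2(prim v2 [-])
[7] deliver 0→1 → ∅
[8] deliver 0→1 → ∅
[9] deliver 2→0 → ∅
[10] deliver 2→1 → ∅
[11] deliver 0→2 → ∅
[12] deliver 2→0 → N0(back v2 [-])
[13] deliver 0→1 → ∅
[14] timeout(1) → N1(back v2 [-])
[15] crash(1) → N1(✗back v2 [-])
[16] deliver 0→1 → ∅
[17] deliver 2→0 → ∅
[18] deliver 1→2 → ∅
[19] recover(1) → N1(back v2 [-])
[20] propose(2,'z') → ∅

2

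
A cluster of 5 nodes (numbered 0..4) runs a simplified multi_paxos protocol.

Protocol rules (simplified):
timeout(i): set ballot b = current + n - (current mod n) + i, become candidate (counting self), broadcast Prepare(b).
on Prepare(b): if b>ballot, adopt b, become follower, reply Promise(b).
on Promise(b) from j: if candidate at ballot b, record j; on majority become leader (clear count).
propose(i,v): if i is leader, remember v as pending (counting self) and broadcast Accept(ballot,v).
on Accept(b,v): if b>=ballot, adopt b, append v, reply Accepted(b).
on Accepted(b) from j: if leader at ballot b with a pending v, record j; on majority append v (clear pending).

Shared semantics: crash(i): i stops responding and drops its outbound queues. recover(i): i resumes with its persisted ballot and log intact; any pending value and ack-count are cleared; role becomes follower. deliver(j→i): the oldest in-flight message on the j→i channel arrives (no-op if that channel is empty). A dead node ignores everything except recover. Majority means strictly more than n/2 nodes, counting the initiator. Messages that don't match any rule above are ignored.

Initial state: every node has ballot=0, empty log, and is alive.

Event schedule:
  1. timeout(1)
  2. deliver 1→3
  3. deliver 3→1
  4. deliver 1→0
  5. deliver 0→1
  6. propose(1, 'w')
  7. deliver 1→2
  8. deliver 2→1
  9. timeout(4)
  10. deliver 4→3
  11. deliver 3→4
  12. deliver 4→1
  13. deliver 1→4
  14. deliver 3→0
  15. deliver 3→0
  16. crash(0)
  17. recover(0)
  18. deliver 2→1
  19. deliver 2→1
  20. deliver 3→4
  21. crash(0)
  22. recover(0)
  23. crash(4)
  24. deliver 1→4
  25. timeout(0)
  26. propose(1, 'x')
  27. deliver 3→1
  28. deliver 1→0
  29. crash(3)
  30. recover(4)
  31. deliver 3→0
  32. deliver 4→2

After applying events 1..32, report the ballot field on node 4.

[1] timeout(1) → N1(cand b6 [-])
[2] deliver 1→3 → N3(foll b6 [-])
[3] deliver 3→1 → ∅
[4] deliver 1→0 → N0(foll b6 [-])
[5] deliver 0→1 → N1(lead b6 [-])
[6] propose(1,'w') → ∅
[7] deliver 1→2 → N2(foll b6 [-])
[8] deliver 2→1 → ∅
[9] timeout(4) → N4(cand b9 [-])
[10] deliver 4→3 → N3(foll b9 [-])
[11] deliver 3→4 → ∅
[12] deliver 4→1 → N1(foll b9 [-])
[13] deliver 1→4 → ∅
[14] deliver 3→0 → ∅
[15] deliver 3→0 → ∅
[16] crash(0) → N0(✗foll b6 [-])
[17] recover(0) → N0(foll b6 [-])
[18] deliver 2→1 → ∅
[19] deliver 2→1 → ∅
[20] deliver 3→4 → ∅
[21] crash(0) → N0(✗foll b6 [-])
[22] recover(0) → N0(foll b6 [-])
[23] crash(4) → N4(✗cand b9 [-])
[24] deliver 1→4 → ∅
[25] timeout(0) → N0(cand b10 [-])
[26] propose(1,'x') → ∅
[27] deliver 3→1 → ∅
[28] deliver 1→0 → ∅
[29] crash(3) → N3(✗foll b9 [-])
[30] recover(4) → N4(foll b9 [-])
[31] deliver 3→0 → ∅
[32] deliver 4→2 → ∅

9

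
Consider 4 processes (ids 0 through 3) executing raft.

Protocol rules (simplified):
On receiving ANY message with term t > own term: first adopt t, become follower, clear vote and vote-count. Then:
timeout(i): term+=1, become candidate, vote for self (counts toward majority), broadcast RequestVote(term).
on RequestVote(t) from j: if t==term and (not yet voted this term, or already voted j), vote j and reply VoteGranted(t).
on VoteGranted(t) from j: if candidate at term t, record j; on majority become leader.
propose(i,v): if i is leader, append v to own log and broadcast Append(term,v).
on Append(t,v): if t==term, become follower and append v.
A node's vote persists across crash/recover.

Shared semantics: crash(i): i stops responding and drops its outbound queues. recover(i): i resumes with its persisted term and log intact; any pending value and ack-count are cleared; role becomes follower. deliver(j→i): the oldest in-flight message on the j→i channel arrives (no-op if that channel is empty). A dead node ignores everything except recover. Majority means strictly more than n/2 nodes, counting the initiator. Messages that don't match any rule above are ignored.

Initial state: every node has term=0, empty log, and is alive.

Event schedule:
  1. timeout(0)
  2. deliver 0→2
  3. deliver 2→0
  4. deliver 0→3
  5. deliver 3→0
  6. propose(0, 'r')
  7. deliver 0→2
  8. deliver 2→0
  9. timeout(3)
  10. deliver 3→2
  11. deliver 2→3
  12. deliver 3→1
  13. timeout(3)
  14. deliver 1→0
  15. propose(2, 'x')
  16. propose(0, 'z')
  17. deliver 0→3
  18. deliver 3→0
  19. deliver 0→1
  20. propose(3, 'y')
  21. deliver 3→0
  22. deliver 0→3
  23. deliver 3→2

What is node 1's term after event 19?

2

after 1 — timeout(0): n0:cand/t1/[-]
after 2 — deliver 0→2: n2:foll/t1/[-]
after 3 — deliver 2→0: ·
after 4 — deliver 0→3: n3:foll/t1/[-]
after 5 — deliver 3→0: n0:lead/t1/[-]
after 6 — propose(0,'r'): n0:lead/t1/[r]
after 7 — deliver 0→2: n2:foll/t1/[r]
after 8 — deliver 2→0: ·
after 9 — timeout(3): n3:cand/t2/[-]
after 10 — deliver 3→2: n2:foll/t2/[r]
after 11 — deliver 2→3: ·
after 12 — deliver 3→1: n1:foll/t2/[-]
after 13 — timeout(3): n3:cand/t3/[-]
after 14 — deliver 1→0: ·
after 15 — propose(2,'x'): ·
after 16 — propose(0,'z'): n0:lead/t1/[r,z]
after 17 — deliver 0→3: ·
after 18 — deliver 3→0: n0:foll/t2/[r,z]
after 19 — deliver 0→1: ·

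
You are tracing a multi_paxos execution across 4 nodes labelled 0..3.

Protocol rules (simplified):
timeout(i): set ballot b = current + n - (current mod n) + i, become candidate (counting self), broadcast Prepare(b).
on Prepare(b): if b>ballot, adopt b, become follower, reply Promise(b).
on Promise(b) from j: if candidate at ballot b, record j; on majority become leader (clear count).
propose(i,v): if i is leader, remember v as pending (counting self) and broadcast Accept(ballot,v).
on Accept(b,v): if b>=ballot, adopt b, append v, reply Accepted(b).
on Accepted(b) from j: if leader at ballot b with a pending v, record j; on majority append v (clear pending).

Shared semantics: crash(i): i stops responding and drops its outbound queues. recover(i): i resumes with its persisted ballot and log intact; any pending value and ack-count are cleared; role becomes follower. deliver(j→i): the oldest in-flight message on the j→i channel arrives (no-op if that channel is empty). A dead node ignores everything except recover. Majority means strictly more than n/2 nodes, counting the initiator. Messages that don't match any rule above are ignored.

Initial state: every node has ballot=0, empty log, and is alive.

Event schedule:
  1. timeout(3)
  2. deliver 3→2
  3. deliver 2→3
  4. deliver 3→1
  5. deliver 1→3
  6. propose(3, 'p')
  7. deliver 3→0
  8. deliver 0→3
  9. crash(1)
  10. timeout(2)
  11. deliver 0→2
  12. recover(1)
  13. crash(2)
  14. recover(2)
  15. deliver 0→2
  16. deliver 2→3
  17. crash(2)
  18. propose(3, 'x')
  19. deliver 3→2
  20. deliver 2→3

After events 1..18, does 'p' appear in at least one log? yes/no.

1. timeout(3):  <3:cand b7 ->
2. deliver 3→2:  <2:foll b7 ->
3. deliver 2→3:  nop
4. deliver 3→1:  <1:foll b7 ->
5. deliver 1→3:  <3:lead b7 ->
6. propose(3,'p'):  nop
7. deliver 3→0:  <0:foll b7 ->
8. deliver 0→3:  nop
9. crash(1):  <1:✗foll b7 ->
10. timeout(2):  <2:cand b10 ->
11. deliver 0→2:  nop
12. recover(1):  <1:foll b7 ->
13. crash(2):  <2:✗cand b10 ->
14. recover(2):  <2:foll b10 ->
15. deliver 0→2:  nop
16. deliver 2→3:  nop
17. crash(2):  <2:✗foll b10 ->
18. propose(3,'x'):  nop

no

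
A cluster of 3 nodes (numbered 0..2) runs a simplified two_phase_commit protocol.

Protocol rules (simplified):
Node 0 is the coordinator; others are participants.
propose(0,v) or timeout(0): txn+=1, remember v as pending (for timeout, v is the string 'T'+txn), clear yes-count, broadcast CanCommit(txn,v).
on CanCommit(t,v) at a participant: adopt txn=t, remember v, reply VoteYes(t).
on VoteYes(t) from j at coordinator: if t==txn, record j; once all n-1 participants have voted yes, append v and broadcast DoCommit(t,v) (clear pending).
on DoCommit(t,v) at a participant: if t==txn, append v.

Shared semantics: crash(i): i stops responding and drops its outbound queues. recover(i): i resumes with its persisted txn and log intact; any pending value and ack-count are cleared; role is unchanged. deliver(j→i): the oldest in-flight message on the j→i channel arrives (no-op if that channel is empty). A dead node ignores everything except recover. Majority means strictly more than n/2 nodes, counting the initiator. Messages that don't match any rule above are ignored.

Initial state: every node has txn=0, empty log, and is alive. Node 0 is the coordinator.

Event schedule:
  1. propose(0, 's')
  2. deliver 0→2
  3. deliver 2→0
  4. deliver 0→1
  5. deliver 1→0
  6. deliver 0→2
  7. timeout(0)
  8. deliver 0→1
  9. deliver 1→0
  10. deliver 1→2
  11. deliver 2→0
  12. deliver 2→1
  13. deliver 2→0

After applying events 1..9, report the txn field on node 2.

1

e1 propose(0,'s'): 0[coor,t=1,-]
e2 deliver 0→2: 2[part,t=1,-]
e3 deliver 2→0: ·
e4 deliver 0→1: 1[part,t=1,-]
e5 deliver 1→0: 0[coor,t=1,s]
e6 deliver 0→2: 2[part,t=1,s]
e7 timeout(0): 0[coor,t=2,s]
e8 deliver 0→1: 1[part,t=1,s]
e9 deliver 1→0: ·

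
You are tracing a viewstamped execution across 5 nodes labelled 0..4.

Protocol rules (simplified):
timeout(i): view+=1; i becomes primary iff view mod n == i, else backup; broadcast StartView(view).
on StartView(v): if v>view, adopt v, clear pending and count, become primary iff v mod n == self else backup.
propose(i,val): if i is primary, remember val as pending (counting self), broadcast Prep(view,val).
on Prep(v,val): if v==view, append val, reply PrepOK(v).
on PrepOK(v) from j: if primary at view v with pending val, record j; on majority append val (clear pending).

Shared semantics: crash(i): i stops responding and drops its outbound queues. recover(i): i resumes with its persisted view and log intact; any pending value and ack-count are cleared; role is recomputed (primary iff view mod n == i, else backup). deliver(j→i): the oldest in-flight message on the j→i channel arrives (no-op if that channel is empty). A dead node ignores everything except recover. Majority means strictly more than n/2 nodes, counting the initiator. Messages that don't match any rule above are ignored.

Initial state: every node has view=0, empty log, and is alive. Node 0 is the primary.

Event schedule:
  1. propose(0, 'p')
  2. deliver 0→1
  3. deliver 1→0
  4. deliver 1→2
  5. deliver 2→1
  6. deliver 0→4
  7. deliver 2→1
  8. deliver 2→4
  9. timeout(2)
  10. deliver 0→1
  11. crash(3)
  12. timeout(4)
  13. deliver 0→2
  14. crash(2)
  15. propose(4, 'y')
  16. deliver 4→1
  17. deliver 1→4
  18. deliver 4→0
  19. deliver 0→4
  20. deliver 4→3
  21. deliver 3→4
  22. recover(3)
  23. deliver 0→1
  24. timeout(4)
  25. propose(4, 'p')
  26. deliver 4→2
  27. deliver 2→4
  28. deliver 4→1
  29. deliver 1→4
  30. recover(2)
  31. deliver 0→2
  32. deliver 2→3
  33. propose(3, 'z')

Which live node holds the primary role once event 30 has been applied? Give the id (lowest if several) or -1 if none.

0

after 1 — propose(0,'p'): ·
after 2 — deliver 0→1: n1:back/v0/[p]
after 3 — deliver 1→0: ·
after 4 — deliver 1→2: ·
after 5 — deliver 2→1: ·
after 6 — deliver 0→4: n4:back/v0/[p]
after 7 — deliver 2→1: ·
after 8 — deliver 2→4: ·
after 9 — timeout(2): n2:back/v1/[-]
after 10 — deliver 0→1: ·
after 11 — crash(3): n3:✗back/v0/[-]
after 12 — timeout(4): n4:back/v1/[p]
after 13 — deliver 0→2: ·
after 14 — crash(2): n2:✗back/v1/[-]
after 15 — propose(4,'y'): ·
after 16 — deliver 4→1: n1:prim/v1/[p]
after 17 — deliver 1→4: ·
after 18 — deliver 4→0: n0:prim/v0/[p]
after 19 — deliver 0→4: ·
after 20 — deliver 4→3: ·
after 21 — deliver 3→4: ·
after 22 — recover(3): n3:back/v0/[-]
after 23 — deliver 0→1: ·
after 24 — timeout(4): n4:back/v2/[p]
after 25 — propose(4,'p'): ·
after 26 — deliver 4→2: ·
after 27 — deliver 2→4: ·
after 28 — deliver 4→1: n1:back/v2/[p]
after 29 — deliver 1→4: ·
after 30 — recover(2): n2:back/v1/[-]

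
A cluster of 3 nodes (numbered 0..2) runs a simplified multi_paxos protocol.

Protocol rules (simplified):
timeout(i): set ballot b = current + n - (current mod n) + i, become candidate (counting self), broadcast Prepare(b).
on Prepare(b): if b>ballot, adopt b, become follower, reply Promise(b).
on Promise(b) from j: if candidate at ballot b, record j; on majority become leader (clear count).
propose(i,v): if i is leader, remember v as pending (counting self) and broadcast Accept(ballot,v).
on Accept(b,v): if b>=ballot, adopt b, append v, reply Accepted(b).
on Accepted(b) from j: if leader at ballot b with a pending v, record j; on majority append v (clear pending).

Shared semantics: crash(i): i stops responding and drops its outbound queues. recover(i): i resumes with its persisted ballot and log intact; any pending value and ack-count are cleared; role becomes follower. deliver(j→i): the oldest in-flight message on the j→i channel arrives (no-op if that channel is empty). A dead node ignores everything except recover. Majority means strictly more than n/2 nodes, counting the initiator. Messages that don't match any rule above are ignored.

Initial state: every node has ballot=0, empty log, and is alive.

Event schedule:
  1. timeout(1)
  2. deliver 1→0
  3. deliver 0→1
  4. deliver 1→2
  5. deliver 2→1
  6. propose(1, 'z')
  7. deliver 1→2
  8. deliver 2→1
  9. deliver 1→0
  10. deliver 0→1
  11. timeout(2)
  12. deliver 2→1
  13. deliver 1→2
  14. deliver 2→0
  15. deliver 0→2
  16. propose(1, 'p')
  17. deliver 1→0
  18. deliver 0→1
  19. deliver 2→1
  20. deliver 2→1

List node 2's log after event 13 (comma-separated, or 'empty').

[1] timeout(1) → N1(cand b4 [-])
[2] deliver 1→0 → N0(foll b4 [-])
[3] deliver 0→1 → N1(lead b4 [-])
[4] deliver 1→2 → N2(foll b4 [-])
[5] deliver 2→1 → ∅
[6] propose(1,'z') → ∅
[7] deliver 1→2 → N2(foll b4 [z])
[8] deliver 2→1 → N1(lead b4 [z])
[9] deliver 1→0 → N0(foll b4 [z])
[10] deliver 0→1 → ∅
[11] timeout(2) → N2(cand b8 [z])
[12] deliver 2→1 → N1(foll b8 [z])
[13] deliver 1→2 → N2(lead b8 [z])

z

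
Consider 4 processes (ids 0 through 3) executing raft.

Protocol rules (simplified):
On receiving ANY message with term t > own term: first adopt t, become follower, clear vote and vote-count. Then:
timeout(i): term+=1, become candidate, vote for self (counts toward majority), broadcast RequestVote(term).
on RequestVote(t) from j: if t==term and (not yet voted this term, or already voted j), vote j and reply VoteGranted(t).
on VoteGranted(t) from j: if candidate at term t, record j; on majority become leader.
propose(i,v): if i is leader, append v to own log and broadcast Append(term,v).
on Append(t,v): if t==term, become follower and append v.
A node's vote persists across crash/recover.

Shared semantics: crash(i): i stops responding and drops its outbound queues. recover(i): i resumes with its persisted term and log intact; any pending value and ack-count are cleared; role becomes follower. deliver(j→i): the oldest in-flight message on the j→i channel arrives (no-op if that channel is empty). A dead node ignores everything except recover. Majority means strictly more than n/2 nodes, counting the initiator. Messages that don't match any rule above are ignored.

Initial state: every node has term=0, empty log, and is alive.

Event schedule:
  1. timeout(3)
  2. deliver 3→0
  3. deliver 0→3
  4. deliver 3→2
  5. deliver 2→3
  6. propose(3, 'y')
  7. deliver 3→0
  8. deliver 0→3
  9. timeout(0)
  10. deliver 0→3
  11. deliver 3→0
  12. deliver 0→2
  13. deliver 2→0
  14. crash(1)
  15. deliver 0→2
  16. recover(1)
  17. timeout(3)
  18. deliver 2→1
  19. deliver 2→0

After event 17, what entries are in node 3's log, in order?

y

step 1 timeout(3): 3={cand,t=1,log=-}
step 2 deliver 3→0: 0={foll,t=1,log=-}
step 3 deliver 0→3: —
step 4 deliver 3→2: 2={foll,t=1,log=-}
step 5 deliver 2→3: 3={lead,t=1,log=-}
step 6 propose(3,'y'): 3={lead,t=1,log=y}
step 7 deliver 3→0: 0={foll,t=1,log=y}
step 8 deliver 0→3: —
step 9 timeout(0): 0={cand,t=2,log=y}
step 10 deliver 0→3: 3={foll,t=2,log=y}
step 11 deliver 3→0: —
step 12 deliver 0→2: 2={foll,t=2,log=-}
step 13 deliver 2→0: 0={lead,t=2,log=y}
step 14 crash(1): 1={✗foll,t=0,log=-}
step 15 deliver 0→2: —
step 16 recover(1): 1={foll,t=0,log=-}
step 17 timeout(3): 3={cand,t=3,log=y}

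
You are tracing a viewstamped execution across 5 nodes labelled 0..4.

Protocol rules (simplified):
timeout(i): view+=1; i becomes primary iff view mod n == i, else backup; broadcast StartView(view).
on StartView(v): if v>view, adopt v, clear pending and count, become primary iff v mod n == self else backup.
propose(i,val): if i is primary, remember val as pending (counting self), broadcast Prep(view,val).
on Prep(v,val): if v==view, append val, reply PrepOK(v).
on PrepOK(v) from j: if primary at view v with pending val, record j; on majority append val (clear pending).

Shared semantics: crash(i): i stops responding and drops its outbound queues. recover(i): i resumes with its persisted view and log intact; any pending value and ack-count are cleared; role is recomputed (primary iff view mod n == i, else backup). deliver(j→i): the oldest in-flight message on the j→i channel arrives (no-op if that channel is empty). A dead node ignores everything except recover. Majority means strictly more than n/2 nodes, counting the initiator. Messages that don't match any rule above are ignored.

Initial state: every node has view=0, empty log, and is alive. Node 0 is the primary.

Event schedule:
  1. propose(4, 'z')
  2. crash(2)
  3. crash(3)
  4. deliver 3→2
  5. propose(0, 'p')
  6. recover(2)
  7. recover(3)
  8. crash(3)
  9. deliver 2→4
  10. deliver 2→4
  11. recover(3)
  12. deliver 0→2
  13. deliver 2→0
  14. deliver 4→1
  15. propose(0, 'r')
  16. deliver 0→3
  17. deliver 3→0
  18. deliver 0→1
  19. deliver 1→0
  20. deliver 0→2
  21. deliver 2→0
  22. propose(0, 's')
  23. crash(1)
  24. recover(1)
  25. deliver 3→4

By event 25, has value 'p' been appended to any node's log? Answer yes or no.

1. propose(4,'z'):  nop
2. crash(2):  <2:✗back v0 ->
3. crash(3):  <3:✗back v0 ->
4. deliver 3→2:  nop
5. propose(0,'p'):  nop
6. recover(2):  <2:back v0 ->
7. recover(3):  <3:back v0 ->
8. crash(3):  <3:✗back v0 ->
9. deliver 2→4:  nop
10. deliver 2→4:  nop
11. recover(3):  <3:back v0 ->
12. deliver 0→2:  <2:back v0 p>
13. deliver 2→0:  nop
14. deliver 4→1:  nop
15. propose(0,'r'):  nop
16. deliver 0→3:  <3:back v0 p>
17. deliver 3→0:  nop
18. deliver 0→1:  <1:back v0 p>
19. deliver 1→0:  <0:prim v0 r>
20. deliver 0→2:  <2:back v0 p,r>
21. deliver 2→0:  nop
22. propose(0,'s'):  nop
23. crash(1):  <1:✗back v0 p>
24. recover(1):  <1:back v0 p>
25. deliver 3→4:  nop

yes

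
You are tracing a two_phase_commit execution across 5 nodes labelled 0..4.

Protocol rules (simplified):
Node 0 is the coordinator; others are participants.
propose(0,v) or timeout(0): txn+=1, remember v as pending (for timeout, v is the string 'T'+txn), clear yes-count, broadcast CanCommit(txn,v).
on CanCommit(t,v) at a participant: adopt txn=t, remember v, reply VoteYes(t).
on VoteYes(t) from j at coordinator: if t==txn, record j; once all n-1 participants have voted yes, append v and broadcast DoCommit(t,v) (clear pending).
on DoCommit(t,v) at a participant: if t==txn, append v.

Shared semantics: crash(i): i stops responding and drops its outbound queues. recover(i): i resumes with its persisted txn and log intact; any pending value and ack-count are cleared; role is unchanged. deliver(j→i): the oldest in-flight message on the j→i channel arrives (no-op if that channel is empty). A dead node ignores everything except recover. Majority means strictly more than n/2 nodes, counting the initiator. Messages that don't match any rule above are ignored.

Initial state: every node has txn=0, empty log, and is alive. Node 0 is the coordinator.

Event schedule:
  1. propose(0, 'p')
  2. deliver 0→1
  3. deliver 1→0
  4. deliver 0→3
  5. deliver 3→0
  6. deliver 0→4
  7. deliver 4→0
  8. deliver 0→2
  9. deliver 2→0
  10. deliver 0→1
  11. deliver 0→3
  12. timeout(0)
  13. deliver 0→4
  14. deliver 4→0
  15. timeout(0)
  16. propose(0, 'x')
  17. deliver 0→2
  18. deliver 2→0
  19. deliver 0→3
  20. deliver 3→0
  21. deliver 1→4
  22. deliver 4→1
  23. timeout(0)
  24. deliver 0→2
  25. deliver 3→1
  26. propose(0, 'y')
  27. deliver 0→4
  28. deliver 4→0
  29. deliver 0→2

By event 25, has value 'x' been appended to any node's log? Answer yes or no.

no

1. propose(0,'p'):  <0:coor t1 ->
2. deliver 0→1:  <1:part t1 ->
3. deliver 1→0:  nop
4. deliver 0→3:  <3:part t1 ->
5. deliver 3→0:  nop
6. deliver 0→4:  <4:part t1 ->
7. deliver 4→0:  nop
8. deliver 0→2:  <2:part t1 ->
9. deliver 2→0:  <0:coor t1 p>
10. deliver 0→1:  <1:part t1 p>
11. deliver 0→3:  <3:part t1 p>
12. timeout(0):  <0:coor t2 p>
13. deliver 0→4:  <4:part t1 p>
14. deliver 4→0:  nop
15. timeout(0):  <0:coor t3 p>
16. propose(0,'x'):  <0:coor t4 p>
17. deliver 0→2:  <2:part t1 p>
18. deliver 2→0:  nop
19. deliver 0→3:  <3:part t2 p>
20. deliver 3→0:  nop
21. deliver 1→4:  nop
22. deliver 4→1:  nop
23. timeout(0):  <0:coor t5 p>
24. deliver 0→2:  <2:part t2 p>
25. deliver 3→1:  nop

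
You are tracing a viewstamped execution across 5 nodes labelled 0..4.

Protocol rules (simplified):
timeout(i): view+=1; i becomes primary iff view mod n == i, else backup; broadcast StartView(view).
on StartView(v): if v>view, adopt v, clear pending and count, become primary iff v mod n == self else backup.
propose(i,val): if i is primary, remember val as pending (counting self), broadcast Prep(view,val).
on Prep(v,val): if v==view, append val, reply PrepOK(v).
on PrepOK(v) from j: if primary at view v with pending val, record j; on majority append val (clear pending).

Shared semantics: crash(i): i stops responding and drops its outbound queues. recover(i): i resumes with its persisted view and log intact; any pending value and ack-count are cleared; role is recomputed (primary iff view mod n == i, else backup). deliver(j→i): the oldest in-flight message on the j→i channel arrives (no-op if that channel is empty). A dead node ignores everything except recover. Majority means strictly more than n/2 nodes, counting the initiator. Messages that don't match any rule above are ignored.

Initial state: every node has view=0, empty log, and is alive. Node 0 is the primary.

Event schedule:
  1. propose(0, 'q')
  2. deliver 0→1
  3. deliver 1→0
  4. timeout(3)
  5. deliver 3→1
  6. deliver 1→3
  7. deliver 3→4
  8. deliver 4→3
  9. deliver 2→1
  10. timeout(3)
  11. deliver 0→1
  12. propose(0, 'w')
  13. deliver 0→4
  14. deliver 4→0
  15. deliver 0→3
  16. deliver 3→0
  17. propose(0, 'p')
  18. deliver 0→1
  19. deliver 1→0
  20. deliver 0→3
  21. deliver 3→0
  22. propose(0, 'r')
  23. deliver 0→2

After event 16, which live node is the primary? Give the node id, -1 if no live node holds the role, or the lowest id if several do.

[1] propose(0,'q') → ∅
[2] deliver 0→1 → N1(back v0 [q])
[3] deliver 1→0 → ∅
[4] timeout(3) → N3(back v1 [-])
[5] deliver 3→1 → N1(prim v1 [q])
[6] deliver 1→3 → ∅
[7] deliver 3→4 → N4(back v1 [-])
[8] deliver 4→3 → ∅
[9] deliver 2→1 → ∅
[10] timeout(3) → N3(back v2 [-])
[11] deliver 0→1 → ∅
[12] propose(0,'w') → ∅
[13] deliver 0→4 → ∅
[14] deliver 4→0 → ∅
[15] deliver 0→3 → ∅
[16] deliver 3→0 → N0(back v1 [-])

1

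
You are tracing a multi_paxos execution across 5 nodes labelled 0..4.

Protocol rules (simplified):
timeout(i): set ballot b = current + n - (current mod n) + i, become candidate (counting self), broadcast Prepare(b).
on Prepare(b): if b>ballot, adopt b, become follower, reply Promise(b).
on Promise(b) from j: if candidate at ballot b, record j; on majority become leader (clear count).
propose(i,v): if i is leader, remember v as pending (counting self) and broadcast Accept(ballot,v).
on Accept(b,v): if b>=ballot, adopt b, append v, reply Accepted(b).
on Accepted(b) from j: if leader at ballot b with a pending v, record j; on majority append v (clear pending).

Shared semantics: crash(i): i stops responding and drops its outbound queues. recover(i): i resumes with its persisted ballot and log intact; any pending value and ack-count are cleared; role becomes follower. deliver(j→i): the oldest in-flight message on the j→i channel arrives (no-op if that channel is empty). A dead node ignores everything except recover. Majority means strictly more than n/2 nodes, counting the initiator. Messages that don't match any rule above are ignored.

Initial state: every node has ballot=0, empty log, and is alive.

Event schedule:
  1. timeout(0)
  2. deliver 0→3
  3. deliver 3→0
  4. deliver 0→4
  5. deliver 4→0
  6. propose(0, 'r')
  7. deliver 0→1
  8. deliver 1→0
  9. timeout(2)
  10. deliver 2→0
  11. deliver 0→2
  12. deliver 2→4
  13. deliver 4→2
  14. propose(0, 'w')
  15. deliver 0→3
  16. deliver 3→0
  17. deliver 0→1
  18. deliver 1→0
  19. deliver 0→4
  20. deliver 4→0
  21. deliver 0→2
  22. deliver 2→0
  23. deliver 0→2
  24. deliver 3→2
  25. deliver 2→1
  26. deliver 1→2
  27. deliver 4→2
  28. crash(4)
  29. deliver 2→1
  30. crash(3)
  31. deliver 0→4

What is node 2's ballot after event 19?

[1] timeout(0) → N0(cand b5 [-])
[2] deliver 0→3 → N3(foll b5 [-])
[3] deliver 3→0 → ∅
[4] deliver 0→4 → N4(foll b5 [-])
[5] deliver 4→0 → N0(lead b5 [-])
[6] propose(0,'r') → ∅
[7] deliver 0→1 → N1(foll b5 [-])
[8] deliver 1→0 → ∅
[9] timeout(2) → N2(cand b7 [-])
[10] deliver 2→0 → N0(foll b7 [-])
[11] deliver 0→2 → ∅
[12] deliver 2→4 → N4(foll b7 [-])
[13] deliver 4→2 → ∅
[14] propose(0,'w') → ∅
[15] deliver 0→3 → N3(foll b5 [r])
[16] deliver 3→0 → ∅
[17] deliver 0→1 → N1(foll b5 [r])
[18] deliver 1→0 → ∅
[19] deliver 0→4 → ∅

7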